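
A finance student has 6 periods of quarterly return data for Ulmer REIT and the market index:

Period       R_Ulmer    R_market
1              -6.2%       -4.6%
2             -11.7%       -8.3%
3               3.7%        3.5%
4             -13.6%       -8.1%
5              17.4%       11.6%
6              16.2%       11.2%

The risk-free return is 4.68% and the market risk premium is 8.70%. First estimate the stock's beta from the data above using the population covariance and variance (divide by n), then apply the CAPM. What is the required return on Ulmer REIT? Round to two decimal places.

Mean R_i = (-6.2 − 11.7 + 3.7 − 13.6 + 17.4 + 16.2) / 6 = 0.9667%
Mean R_m = (-4.6 − 8.3 + 3.5 − 8.1 + 11.6 + 11.2) / 6 = 0.8833%
Σ(R_i − R̄_i)(R_m − R̄_m) = 626.8967  ⇒  Cov = 626.8967 / 6 = 104.4828
Σ(R_m − R̄_m)² = 423.2283  ⇒  Var(R_m) = 423.2283 / 6 = 70.5381
β = Cov / Var(R_m) = 104.4828 / 70.5381 = 1.4812
E(R) = R_f + β × MRP = 4.68% + 1.4812 × 8.70% = 17.57%

17.57%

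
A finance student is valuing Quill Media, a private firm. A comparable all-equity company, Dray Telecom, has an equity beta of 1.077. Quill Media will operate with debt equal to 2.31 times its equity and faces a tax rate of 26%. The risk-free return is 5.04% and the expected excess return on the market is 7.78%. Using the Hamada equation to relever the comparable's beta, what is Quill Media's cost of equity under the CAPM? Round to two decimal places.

27.74%

β_L = β_U × [1 + (1 − t)(D/E)] = 1.077 × [1 + (1 − 0.26) × 2.31]
    = 1.077 × [1 + 0.74 × 2.31] = 1.077 × 2.7094 = 2.9180
E(R) = R_f + β_L × MRP = 5.04% + 2.9180 × 7.78% = 27.74%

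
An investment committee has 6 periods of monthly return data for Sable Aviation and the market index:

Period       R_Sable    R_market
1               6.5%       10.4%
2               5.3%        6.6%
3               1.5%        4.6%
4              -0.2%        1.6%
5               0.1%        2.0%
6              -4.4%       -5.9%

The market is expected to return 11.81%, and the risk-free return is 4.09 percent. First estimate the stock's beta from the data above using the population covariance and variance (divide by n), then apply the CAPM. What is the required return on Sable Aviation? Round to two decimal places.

9.52%

Mean R_i = (6.5 + 5.3 + 1.5 − 0.2 + 0.1 − 4.4) / 6 = 1.4667%
Mean R_m = (10.4 + 6.6 + 4.6 + 1.6 + 2.0 − 5.9) / 6 = 3.2167%
Σ(R_i − R̄_i)(R_m − R̄_m) = 107.0133  ⇒  Cov = 107.0133 / 6 = 17.8356
Σ(R_m − R̄_m)² = 152.1683  ⇒  Var(R_m) = 152.1683 / 6 = 25.3614
β = Cov / Var(R_m) = 17.8356 / 25.3614 = 0.7033
MRP = 11.81% − 4.09% = 7.72%
E(R) = R_f + β × MRP = 4.09% + 0.7033 × 7.72% = 9.52%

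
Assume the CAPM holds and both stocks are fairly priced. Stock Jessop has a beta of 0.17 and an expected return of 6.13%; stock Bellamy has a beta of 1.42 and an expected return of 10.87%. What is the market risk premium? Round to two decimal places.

Both satisfy E(R) = R_f + β·MRP, so the slope of the SML is
MRP = (10.87% − 6.13%) / (1.42 − 0.17) = 4.74% / 1.25 = 3.7920%

3.79%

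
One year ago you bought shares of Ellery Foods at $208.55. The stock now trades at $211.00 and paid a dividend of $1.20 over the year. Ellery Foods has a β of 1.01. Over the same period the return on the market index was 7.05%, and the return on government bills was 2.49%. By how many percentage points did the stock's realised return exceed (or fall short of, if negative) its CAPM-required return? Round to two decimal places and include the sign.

-5.35%

Realised HPR = (P1 + D1 − P0) / P0 = (211.00 + 1.20 − 208.55) / 208.55 = 3.65 / 208.55 = 1.7502%
MRP = 7.05% − 2.49% = 4.56%
CAPM required = R_f + β·MRP = 2.49% + 1.01 × 4.56% = 7.0956%
α = realised − required = 1.7502% − 7.0956% = -5.35%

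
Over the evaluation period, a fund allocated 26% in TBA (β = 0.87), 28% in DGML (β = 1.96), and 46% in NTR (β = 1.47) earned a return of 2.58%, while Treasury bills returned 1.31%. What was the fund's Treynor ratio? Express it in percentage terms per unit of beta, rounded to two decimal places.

0.88%

β_P = 0.26×0.87 + 0.28×1.96 + 0.46×1.47 = 1.4512
Treynor = (R_P − R_f) / β_P = (2.58% − 1.31%) / 1.4512 = 1.27% / 1.4512 = 0.88%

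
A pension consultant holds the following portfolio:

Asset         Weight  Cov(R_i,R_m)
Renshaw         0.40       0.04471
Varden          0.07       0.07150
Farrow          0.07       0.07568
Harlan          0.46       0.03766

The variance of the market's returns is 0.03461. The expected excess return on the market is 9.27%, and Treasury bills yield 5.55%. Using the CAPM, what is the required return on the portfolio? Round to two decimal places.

17.74%

β_Renshaw = 0.04471 / 0.03461 = 1.2918
β_Varden = 0.07150 / 0.03461 = 2.0659
β_Farrow = 0.07568 / 0.03461 = 2.1867
β_Harlan = 0.03766 / 0.03461 = 1.0881
β_P = Σ w_i β_i = 0.40×1.2918 + 0.07×2.0659 + 0.07×2.1867 + 0.46×1.0881 = 1.3149
E(R_P) = R_f + β_P × MRP = 5.55% + 1.3149 × 9.27% = 17.74%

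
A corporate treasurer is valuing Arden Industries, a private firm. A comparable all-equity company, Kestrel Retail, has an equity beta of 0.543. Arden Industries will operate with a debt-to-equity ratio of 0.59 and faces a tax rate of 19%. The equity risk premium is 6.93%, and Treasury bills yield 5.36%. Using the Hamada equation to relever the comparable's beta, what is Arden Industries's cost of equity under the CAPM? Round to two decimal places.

10.92%

β_L = β_U × [1 + (1 − t)(D/E)] = 0.543 × [1 + (1 − 0.19) × 0.59]
    = 0.543 × [1 + 0.81 × 0.59] = 0.543 × 1.4779 = 0.8025
E(R) = R_f + β_L × MRP = 5.36% + 0.8025 × 6.93% = 10.92%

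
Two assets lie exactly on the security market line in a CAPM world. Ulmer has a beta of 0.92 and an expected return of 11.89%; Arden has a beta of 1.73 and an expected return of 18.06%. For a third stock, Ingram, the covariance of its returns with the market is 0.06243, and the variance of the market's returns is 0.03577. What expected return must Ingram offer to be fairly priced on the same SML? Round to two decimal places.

MRP = (18.06% − 11.89%) / (1.73 − 0.92) = 7.6173%
R_f = 11.89% − 0.92 × 7.6173% = 4.8821%
β_Ingram = Cov / Var(R_m) = 0.06243 / 0.03577 = 1.7453
E(R_Ingram) = R_f + β × MRP = 4.8821% + 1.7453 × 7.6173% = 18.18%

18.18%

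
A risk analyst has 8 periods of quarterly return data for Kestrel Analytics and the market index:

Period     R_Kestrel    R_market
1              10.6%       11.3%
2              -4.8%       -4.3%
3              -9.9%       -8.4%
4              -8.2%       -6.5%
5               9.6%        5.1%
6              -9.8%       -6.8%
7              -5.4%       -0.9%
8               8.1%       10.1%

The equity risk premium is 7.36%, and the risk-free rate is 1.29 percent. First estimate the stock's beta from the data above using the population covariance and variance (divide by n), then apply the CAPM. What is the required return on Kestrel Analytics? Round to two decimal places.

Mean R_i = (10.6 − 4.8 − 9.9 − 8.2 + 9.6 − 9.8 − 5.4 + 8.1) / 8 = -1.2250%
Mean R_m = (11.3 − 4.3 − 8.4 − 6.5 + 5.1 − 6.8 − 0.9 + 10.1) / 8 = -0.0500%
Σ(R_i − R̄_i)(R_m − R̄_m) = 478.6600  ⇒  Cov = 478.6600 / 8 = 59.8325
Σ(R_m − R̄_m)² = 434.0400  ⇒  Var(R_m) = 434.0400 / 8 = 54.2550
β = Cov / Var(R_m) = 59.8325 / 54.2550 = 1.1028
E(R) = R_f + β × MRP = 1.29% + 1.1028 × 7.36% = 9.41%

9.41%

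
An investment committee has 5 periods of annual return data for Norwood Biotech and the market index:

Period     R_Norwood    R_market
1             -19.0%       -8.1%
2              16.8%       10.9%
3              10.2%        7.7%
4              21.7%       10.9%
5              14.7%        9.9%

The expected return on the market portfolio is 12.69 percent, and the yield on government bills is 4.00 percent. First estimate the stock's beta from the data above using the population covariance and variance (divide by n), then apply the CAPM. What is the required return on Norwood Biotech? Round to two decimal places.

21.07%

Mean R_i = (-19.0 + 16.8 + 10.2 + 21.7 + 14.7) / 5 = 8.8800%
Mean R_m = (-8.1 + 10.9 + 7.7 + 10.9 + 9.9) / 5 = 6.2600%
Σ(R_i − R̄_i)(R_m − R̄_m) = 519.6760  ⇒  Cov = 519.6760 / 5 = 103.9352
Σ(R_m − R̄_m)² = 264.5920  ⇒  Var(R_m) = 264.5920 / 5 = 52.9184
β = Cov / Var(R_m) = 103.9352 / 52.9184 = 1.9641
MRP = 12.69% − 4.00% = 8.69%
E(R) = R_f + β × MRP = 4.00% + 1.9641 × 8.69% = 21.07%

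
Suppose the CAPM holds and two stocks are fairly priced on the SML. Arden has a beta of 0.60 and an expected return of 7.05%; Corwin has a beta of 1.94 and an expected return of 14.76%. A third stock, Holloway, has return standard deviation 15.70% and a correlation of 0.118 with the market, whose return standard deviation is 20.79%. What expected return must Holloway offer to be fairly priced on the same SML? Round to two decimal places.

4.11%

MRP = (14.76% − 7.05%) / (1.94 − 0.60) = 5.7537%
R_f = 7.05% − 0.60 × 5.7537% = 3.5978%
β_Holloway = ρ·σ_i/σ_m = 0.118 × 15.70 / 20.79 = 0.0891
E(R_Holloway) = R_f + β × MRP = 3.5978% + 0.0891 × 5.7537% = 4.11%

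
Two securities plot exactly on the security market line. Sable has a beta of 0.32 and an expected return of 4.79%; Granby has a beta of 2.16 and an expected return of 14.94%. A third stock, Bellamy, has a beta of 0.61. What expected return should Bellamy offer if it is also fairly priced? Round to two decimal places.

6.39%

MRP (SML slope) = (14.94% − 4.79%) / (2.16 − 0.32) = 10.15% / 1.84 = 5.5163%
R_f (intercept) = 4.79% − 0.32 × 5.5163% = 3.0248%
E(R_Bellamy) = R_f + β × MRP = 3.0248% + 0.61 × 5.5163% = 6.39%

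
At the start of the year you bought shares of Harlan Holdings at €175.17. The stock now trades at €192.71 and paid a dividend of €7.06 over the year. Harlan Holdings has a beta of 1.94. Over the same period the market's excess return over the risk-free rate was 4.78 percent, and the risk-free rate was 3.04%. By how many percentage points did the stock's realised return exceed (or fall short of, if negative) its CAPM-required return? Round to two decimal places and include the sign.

+1.73%

Realised HPR = (P1 + D1 − P0) / P0 = (192.71 + 7.06 − 175.17) / 175.17 = 24.60 / 175.17 = 14.0435%
CAPM required = R_f + β·MRP = 3.04% + 1.94 × 4.78% = 12.3132%
α = realised − required = 14.0435% − 12.3132% = +1.73%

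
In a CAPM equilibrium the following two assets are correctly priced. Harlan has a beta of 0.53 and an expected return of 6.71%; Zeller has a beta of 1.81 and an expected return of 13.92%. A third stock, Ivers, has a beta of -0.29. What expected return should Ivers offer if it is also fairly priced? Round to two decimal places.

MRP (SML slope) = (13.92% − 6.71%) / (1.81 − 0.53) = 7.21% / 1.28 = 5.6328%
R_f (intercept) = 6.71% − 0.53 × 5.6328% = 3.7246%
E(R_Ivers) = R_f + β × MRP = 3.7246% + -0.29 × 5.6328% = 2.09%

2.09%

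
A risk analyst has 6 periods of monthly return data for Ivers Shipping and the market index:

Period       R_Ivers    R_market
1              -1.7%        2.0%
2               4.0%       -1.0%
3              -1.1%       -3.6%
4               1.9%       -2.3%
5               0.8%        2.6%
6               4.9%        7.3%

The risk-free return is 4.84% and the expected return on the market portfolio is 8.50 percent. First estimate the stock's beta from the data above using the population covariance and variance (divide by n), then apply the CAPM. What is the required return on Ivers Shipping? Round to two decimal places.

Mean R_i = (-1.7 + 4.0 − 1.1 + 1.9 + 0.8 + 4.9) / 6 = 1.4667%
Mean R_m = (2.0 − 1.0 − 3.6 − 2.3 + 2.6 + 7.3) / 6 = 0.8333%
Σ(R_i − R̄_i)(R_m − R̄_m) = 22.7067  ⇒  Cov = 22.7067 / 6 = 3.7845
Σ(R_m − R̄_m)² = 79.1333  ⇒  Var(R_m) = 79.1333 / 6 = 13.1889
β = Cov / Var(R_m) = 3.7845 / 13.1889 = 0.2869
MRP = 8.50% − 4.84% = 3.66%
E(R) = R_f + β × MRP = 4.84% + 0.2869 × 3.66% = 5.89%

5.89%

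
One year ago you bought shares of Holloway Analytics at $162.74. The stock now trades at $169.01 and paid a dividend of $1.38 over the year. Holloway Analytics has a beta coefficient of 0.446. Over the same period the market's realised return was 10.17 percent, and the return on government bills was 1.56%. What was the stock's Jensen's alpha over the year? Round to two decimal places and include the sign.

-0.70%

Realised HPR = (P1 + D1 − P0) / P0 = (169.01 + 1.38 − 162.74) / 162.74 = 7.65 / 162.74 = 4.7007%
MRP = 10.17% − 1.56% = 8.61%
CAPM required = R_f + β·MRP = 1.56% + 0.446 × 8.61% = 5.40006%
α = realised − required = 4.7007% − 5.40006% = -0.70%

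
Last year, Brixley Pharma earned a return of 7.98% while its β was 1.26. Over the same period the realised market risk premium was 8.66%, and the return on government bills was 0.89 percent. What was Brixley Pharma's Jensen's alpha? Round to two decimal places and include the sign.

-3.82%

CAPM benchmark = R_f + β(R_m − R_f) = 0.89% + 1.26 × 8.66% = 11.8016%
α = actual − benchmark = 7.98% − 11.8016% = -3.82%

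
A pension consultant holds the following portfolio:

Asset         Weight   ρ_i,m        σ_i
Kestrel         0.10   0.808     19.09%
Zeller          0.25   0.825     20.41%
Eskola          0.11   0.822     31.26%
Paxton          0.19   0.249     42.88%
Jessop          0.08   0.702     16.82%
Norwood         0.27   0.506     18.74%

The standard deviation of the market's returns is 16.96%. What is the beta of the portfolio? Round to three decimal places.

0.832

β_Kestrel = 0.808 × 19.09% / 16.96% = 0.9095
β_Zeller = 0.825 × 20.41% / 16.96% = 0.9928
β_Eskola = 0.822 × 31.26% / 16.96% = 1.5151
β_Paxton = 0.249 × 42.88% / 16.96% = 0.6295
β_Jessop = 0.702 × 16.82% / 16.96% = 0.6962
β_Norwood = 0.506 × 18.74% / 16.96% = 0.5591
β_P = Σ w_i β_i = 0.10×0.9095 + 0.25×0.9928 + 0.11×1.5151 + 0.19×0.6295 + 0.08×0.6962 + 0.27×0.5591 = 0.8321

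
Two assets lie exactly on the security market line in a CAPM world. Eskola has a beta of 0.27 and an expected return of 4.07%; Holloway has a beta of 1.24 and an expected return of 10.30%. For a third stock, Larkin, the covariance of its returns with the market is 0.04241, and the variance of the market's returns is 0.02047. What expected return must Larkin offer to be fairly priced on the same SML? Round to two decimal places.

MRP = (10.30% − 4.07%) / (1.24 − 0.27) = 6.4227%
R_f = 4.07% − 0.27 × 6.4227% = 2.3359%
β_Larkin = Cov / Var(R_m) = 0.04241 / 0.02047 = 2.0718
E(R_Larkin) = R_f + β × MRP = 2.3359% + 2.0718 × 6.4227% = 15.64%

15.64%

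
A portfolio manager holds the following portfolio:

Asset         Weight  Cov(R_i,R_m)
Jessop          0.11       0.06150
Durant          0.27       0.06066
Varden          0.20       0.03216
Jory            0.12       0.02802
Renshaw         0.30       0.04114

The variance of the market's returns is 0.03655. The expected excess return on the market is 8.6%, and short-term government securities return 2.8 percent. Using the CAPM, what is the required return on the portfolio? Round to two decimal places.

13.45%

β_Jessop = 0.06150 / 0.03655 = 1.6826
β_Durant = 0.06066 / 0.03655 = 1.6596
β_Varden = 0.03216 / 0.03655 = 0.8799
β_Jory = 0.02802 / 0.03655 = 0.7666
β_Renshaw = 0.04114 / 0.03655 = 1.1256
β_P = Σ w_i β_i = 0.11×1.6826 + 0.27×1.6596 + 0.20×0.8799 + 0.12×0.7666 + 0.30×1.1256 = 1.2388
E(R_P) = R_f + β_P × MRP = 2.8% + 1.2388 × 8.6% = 13.45%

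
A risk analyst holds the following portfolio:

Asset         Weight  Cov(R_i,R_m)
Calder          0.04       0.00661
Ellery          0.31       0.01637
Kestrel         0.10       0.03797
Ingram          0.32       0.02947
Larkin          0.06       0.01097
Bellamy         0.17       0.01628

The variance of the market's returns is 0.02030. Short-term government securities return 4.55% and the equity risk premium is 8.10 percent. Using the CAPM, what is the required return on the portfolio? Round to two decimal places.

13.33%

β_Calder = 0.00661 / 0.02030 = 0.3256
β_Ellery = 0.01637 / 0.02030 = 0.8064
β_Kestrel = 0.03797 / 0.02030 = 1.8704
β_Ingram = 0.02947 / 0.02030 = 1.4517
β_Larkin = 0.01097 / 0.02030 = 0.5404
β_Bellamy = 0.01628 / 0.02030 = 0.8020
β_P = Σ w_i β_i = 0.04×0.3256 + 0.31×0.8064 + 0.10×1.8704 + 0.32×1.4517 + 0.06×0.5404 + 0.17×0.8020 = 1.0834
E(R_P) = R_f + β_P × MRP = 4.55% + 1.0834 × 8.10% = 13.33%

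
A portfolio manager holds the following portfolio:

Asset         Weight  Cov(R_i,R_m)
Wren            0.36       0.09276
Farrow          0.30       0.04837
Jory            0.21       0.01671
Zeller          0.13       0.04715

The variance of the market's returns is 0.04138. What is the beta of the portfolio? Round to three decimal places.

β_Wren = 0.09276 / 0.04138 = 2.2417
β_Farrow = 0.04837 / 0.04138 = 1.1689
β_Jory = 0.01671 / 0.04138 = 0.4038
β_Zeller = 0.04715 / 0.04138 = 1.1394
β_P = Σ w_i β_i = 0.36×2.2417 + 0.30×1.1689 + 0.21×0.4038 + 0.13×1.1394 = 1.3906

1.391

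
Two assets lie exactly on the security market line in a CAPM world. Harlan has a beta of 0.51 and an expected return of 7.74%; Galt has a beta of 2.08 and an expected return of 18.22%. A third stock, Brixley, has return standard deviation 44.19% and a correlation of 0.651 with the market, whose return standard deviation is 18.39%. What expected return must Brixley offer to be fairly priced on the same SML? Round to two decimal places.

14.78%

MRP = (18.22% − 7.74%) / (2.08 − 0.51) = 6.6752%
R_f = 7.74% − 0.51 × 6.6752% = 4.3356%
β_Brixley = ρ·σ_i/σ_m = 0.651 × 44.19 / 18.39 = 1.5643
E(R_Brixley) = R_f + β × MRP = 4.3356% + 1.5643 × 6.6752% = 14.78%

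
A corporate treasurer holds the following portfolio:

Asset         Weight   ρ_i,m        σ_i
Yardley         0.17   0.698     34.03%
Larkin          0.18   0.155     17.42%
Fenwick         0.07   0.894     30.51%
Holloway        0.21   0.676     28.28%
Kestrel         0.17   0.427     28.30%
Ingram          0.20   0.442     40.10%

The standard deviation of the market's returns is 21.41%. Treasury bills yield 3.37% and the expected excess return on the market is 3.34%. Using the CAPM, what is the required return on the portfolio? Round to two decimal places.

5.87%

β_Yardley = 0.698 × 34.03% / 21.41% = 1.1094
β_Larkin = 0.155 × 17.42% / 21.41% = 0.1261
β_Fenwick = 0.894 × 30.51% / 21.41% = 1.2740
β_Holloway = 0.676 × 28.28% / 21.41% = 0.8929
β_Kestrel = 0.427 × 28.30% / 21.41% = 0.5644
β_Ingram = 0.442 × 40.10% / 21.41% = 0.8278
β_P = Σ w_i β_i = 0.17×1.1094 + 0.18×0.1261 + 0.07×1.2740 + 0.21×0.8929 + 0.17×0.5644 + 0.20×0.8278 = 0.7495
E(R_P) = R_f + β_P × MRP = 3.37% + 0.7495 × 3.34% = 5.87%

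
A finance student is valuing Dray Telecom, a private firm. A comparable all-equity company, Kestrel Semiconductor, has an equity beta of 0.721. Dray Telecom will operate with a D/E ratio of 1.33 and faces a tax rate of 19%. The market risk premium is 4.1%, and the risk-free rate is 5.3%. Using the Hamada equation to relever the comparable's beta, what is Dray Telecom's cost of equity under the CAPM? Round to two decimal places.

11.44%

β_L = β_U × [1 + (1 − t)(D/E)] = 0.721 × [1 + (1 − 0.19) × 1.33]
    = 0.721 × [1 + 0.81 × 1.33] = 0.721 × 2.0773 = 1.4977
E(R) = R_f + β_L × MRP = 5.3% + 1.4977 × 4.1% = 11.44%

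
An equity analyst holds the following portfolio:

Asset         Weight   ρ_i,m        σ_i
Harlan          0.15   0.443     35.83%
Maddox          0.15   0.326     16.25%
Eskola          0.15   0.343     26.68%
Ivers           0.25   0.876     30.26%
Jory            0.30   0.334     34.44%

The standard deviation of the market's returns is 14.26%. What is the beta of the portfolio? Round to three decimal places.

1.026

β_Harlan = 0.443 × 35.83% / 14.26% = 1.1131
β_Maddox = 0.326 × 16.25% / 14.26% = 0.3715
β_Eskola = 0.343 × 26.68% / 14.26% = 0.6417
β_Ivers = 0.876 × 30.26% / 14.26% = 1.8589
β_Jory = 0.334 × 34.44% / 14.26% = 0.8067
β_P = Σ w_i β_i = 0.15×1.1131 + 0.15×0.3715 + 0.15×0.6417 + 0.25×1.8589 + 0.30×0.8067 = 1.0257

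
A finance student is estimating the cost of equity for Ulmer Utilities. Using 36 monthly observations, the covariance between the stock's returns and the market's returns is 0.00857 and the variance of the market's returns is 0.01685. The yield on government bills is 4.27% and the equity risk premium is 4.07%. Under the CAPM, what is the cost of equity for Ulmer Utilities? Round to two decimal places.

6.34%

β = Cov(R_i, R_m) / Var(R_m) = 0.00857 / 0.01685 = 0.5086
E(R) = R_f + β × MRP = 4.27% + 0.5086 × 4.07% = 6.34%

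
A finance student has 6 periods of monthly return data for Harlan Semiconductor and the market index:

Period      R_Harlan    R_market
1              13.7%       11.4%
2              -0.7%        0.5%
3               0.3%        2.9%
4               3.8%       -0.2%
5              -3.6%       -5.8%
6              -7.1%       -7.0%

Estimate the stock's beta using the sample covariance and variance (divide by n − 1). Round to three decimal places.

1.017

Mean R_i = (13.7 − 0.7 + 0.3 + 3.8 − 3.6 − 7.1) / 6 = 1.0667%
Mean R_m = (11.4 + 0.5 + 2.9 − 0.2 − 5.8 − 7.0) / 6 = 0.3000%
Σ(R_i − R̄_i)(R_m − R̄_m) = 224.6000  ⇒  Cov = 224.6000 / 5 = 44.9200
Σ(R_m − R̄_m)² = 220.7600  ⇒  Var(R_m) = 220.7600 / 5 = 44.1520
β = Cov / Var(R_m) = 44.9200 / 44.1520 = 1.0174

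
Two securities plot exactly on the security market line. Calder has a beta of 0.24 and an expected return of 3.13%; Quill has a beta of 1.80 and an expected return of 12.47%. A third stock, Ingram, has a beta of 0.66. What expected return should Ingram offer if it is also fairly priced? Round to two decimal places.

MRP (SML slope) = (12.47% − 3.13%) / (1.80 − 0.24) = 9.34% / 1.56 = 5.9872%
R_f (intercept) = 3.13% − 0.24 × 5.9872% = 1.6931%
E(R_Ingram) = R_f + β × MRP = 1.6931% + 0.66 × 5.9872% = 5.64%

5.64%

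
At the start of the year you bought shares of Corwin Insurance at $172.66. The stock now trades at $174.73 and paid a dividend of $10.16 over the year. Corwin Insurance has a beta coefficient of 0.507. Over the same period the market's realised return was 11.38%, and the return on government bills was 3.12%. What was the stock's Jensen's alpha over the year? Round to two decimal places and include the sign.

Realised HPR = (P1 + D1 − P0) / P0 = (174.73 + 10.16 − 172.66) / 172.66 = 12.23 / 172.66 = 7.0833%
MRP = 11.38% − 3.12% = 8.26%
CAPM required = R_f + β·MRP = 3.12% + 0.507 × 8.26% = 7.30782%
α = realised − required = 7.0833% − 7.30782% = -0.22%

-0.22%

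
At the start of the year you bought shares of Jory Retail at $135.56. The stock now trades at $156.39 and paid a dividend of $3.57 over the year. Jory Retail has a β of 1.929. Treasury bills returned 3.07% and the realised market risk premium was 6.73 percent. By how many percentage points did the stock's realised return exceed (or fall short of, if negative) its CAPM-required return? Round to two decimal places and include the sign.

Realised HPR = (P1 + D1 − P0) / P0 = (156.39 + 3.57 − 135.56) / 135.56 = 24.40 / 135.56 = 17.9994%
CAPM required = R_f + β·MRP = 3.07% + 1.929 × 6.73% = 16.05217%
α = realised − required = 17.9994% − 16.05217% = +1.95%

+1.95%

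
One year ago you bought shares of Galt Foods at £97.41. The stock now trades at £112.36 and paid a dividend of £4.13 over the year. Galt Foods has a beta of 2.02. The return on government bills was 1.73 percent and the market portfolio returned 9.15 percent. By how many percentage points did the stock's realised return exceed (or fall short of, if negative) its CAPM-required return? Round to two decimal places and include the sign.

Realised HPR = (P1 + D1 − P0) / P0 = (112.36 + 4.13 − 97.41) / 97.41 = 19.08 / 97.41 = 19.5873%
MRP = 9.15% − 1.73% = 7.42%
CAPM required = R_f + β·MRP = 1.73% + 2.02 × 7.42% = 16.7184%
α = realised − required = 19.5873% − 16.7184% = +2.87%

+2.87%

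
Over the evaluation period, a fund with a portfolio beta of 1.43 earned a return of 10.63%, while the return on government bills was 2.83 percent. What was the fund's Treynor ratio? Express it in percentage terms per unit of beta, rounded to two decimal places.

5.45%

Treynor = (R_P − R_f) / β_P = (10.63% − 2.83%) / 1.4300 = 7.80% / 1.4300 = 5.45%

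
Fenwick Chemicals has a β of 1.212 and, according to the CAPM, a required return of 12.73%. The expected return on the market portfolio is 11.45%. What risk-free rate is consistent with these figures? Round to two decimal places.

E(R) = R_f + β(E(R_m) − R_f) = R_f(1 − β) + β·E(R_m)
12.73% = R_f × (1 − 1.212) + 1.212 × 11.45%
12.73% = R_f × -0.212 + 13.87740%
R_f = (12.73% − 13.87740%) / -0.212 = 5.41%

5.41%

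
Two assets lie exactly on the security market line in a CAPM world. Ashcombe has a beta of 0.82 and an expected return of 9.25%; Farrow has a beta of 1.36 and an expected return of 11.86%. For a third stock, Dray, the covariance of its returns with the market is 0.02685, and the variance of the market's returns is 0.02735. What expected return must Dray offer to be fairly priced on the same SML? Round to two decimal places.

MRP = (11.86% − 9.25%) / (1.36 − 0.82) = 4.8333%
R_f = 9.25% − 0.82 × 4.8333% = 5.2867%
β_Dray = Cov / Var(R_m) = 0.02685 / 0.02735 = 0.9817
E(R_Dray) = R_f + β × MRP = 5.2867% + 0.9817 × 4.8333% = 10.03%

10.03%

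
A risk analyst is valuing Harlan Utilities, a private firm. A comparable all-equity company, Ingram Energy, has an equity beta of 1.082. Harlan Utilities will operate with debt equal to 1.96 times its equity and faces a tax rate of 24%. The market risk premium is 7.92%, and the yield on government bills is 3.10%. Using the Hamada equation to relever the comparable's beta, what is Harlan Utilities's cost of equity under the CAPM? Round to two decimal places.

24.43%

β_L = β_U × [1 + (1 − t)(D/E)] = 1.082 × [1 + (1 − 0.24) × 1.96]
    = 1.082 × [1 + 0.76 × 1.96] = 1.082 × 2.4896 = 2.6937
E(R) = R_f + β_L × MRP = 3.10% + 2.6937 × 7.92% = 24.43%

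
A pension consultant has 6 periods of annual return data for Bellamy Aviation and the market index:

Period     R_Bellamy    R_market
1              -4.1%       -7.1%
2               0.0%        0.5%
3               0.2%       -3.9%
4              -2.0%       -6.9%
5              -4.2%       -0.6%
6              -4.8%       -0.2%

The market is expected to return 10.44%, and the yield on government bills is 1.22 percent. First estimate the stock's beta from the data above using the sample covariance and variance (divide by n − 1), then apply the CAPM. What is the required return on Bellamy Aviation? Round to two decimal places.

Mean R_i = (-4.1 + 0.0 + 0.2 − 2.0 − 4.2 − 4.8) / 6 = -2.4833%
Mean R_m = (-7.1 + 0.5 − 3.9 − 6.9 − 0.6 − 0.2) / 6 = -3.0333%
Σ(R_i − R̄_i)(R_m − R̄_m) = 0.4133  ⇒  Cov = 0.4133 / 5 = 0.0827
Σ(R_m − R̄_m)² = 58.6733  ⇒  Var(R_m) = 58.6733 / 5 = 11.7347
β = Cov / Var(R_m) = 0.0827 / 11.7347 = 0.0070
MRP = 10.44% − 1.22% = 9.22%
E(R) = R_f + β × MRP = 1.22% + 0.0070 × 9.22% = 1.28%

1.28%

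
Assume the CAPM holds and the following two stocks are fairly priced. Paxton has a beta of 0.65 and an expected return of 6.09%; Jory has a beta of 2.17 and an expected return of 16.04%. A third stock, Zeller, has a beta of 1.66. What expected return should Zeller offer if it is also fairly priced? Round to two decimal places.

MRP (SML slope) = (16.04% − 6.09%) / (2.17 − 0.65) = 9.95% / 1.52 = 6.5461%
R_f (intercept) = 6.09% − 0.65 × 6.5461% = 1.8350%
E(R_Zeller) = R_f + β × MRP = 1.8350% + 1.66 × 6.5461% = 12.70%

12.70%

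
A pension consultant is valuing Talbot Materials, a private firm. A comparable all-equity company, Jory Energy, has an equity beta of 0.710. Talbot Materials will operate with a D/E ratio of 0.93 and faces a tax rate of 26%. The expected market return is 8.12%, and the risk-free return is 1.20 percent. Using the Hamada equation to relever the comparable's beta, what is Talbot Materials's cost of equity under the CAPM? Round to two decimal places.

β_L = β_U × [1 + (1 − t)(D/E)] = 0.710 × [1 + (1 − 0.26) × 0.93]
    = 0.710 × [1 + 0.74 × 0.93] = 0.710 × 1.6882 = 1.1986
MRP = 8.12% − 1.20% = 6.92%
E(R) = R_f + β_L × MRP = 1.20% + 1.1986 × 6.92% = 9.49%

9.49%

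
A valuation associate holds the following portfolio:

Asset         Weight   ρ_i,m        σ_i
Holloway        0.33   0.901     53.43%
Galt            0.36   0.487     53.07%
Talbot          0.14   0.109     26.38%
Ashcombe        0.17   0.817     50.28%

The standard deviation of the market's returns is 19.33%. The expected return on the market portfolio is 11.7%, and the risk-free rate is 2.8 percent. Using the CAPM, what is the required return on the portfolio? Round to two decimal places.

β_Holloway = 0.901 × 53.43% / 19.33% = 2.4905
β_Galt = 0.487 × 53.07% / 19.33% = 1.3370
β_Talbot = 0.109 × 26.38% / 19.33% = 0.1488
β_Ashcombe = 0.817 × 50.28% / 19.33% = 2.1251
β_P = Σ w_i β_i = 0.33×2.4905 + 0.36×1.3370 + 0.14×0.1488 + 0.17×2.1251 = 1.6853
MRP = 11.7% − 2.8% = 8.90%
E(R_P) = R_f + β_P × MRP = 2.8% + 1.6853 × 8.9% = 17.80%

17.80%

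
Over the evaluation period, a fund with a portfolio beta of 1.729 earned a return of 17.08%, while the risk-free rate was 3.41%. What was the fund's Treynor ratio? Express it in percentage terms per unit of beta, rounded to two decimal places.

Treynor = (R_P − R_f) / β_P = (17.08% − 3.41%) / 1.7290 = 13.67% / 1.7290 = 7.91%

7.91%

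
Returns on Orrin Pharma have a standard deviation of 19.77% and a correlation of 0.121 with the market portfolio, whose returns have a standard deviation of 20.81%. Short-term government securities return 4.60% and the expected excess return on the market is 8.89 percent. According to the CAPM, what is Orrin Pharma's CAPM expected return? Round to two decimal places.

β = ρ × σ_i / σ_m = 0.121 × 19.77% / 20.81% = 0.1150
E(R) = 4.60% + 0.1150 × 8.89% = 5.62%

5.62%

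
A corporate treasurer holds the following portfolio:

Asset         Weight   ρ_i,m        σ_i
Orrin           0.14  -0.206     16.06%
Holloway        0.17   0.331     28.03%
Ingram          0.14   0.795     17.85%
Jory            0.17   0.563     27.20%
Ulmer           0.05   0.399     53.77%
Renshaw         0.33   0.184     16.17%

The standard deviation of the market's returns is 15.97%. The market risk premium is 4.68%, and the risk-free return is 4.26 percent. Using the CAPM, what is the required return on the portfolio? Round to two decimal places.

β_Orrin = -0.206 × 16.06% / 15.97% = -0.2072
β_Holloway = 0.331 × 28.03% / 15.97% = 0.5810
β_Ingram = 0.795 × 17.85% / 15.97% = 0.8886
β_Jory = 0.563 × 27.20% / 15.97% = 0.9589
β_Ulmer = 0.399 × 53.77% / 15.97% = 1.3434
β_Renshaw = 0.184 × 16.17% / 15.97% = 0.1863
β_P = Σ w_i β_i = 0.14×-0.2072 + 0.17×0.5810 + 0.14×0.8886 + 0.17×0.9589 + 0.05×1.3434 + 0.33×0.1863 = 0.4858
E(R_P) = R_f + β_P × MRP = 4.26% + 0.4858 × 4.68% = 6.53%

6.53%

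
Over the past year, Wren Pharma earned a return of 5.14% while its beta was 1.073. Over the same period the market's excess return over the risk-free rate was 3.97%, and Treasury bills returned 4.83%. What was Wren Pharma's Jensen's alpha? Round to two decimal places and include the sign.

CAPM benchmark = R_f + β(R_m − R_f) = 4.83% + 1.073 × 3.97% = 9.08981%
α = actual − benchmark = 5.14% − 9.08981% = -3.95%

-3.95%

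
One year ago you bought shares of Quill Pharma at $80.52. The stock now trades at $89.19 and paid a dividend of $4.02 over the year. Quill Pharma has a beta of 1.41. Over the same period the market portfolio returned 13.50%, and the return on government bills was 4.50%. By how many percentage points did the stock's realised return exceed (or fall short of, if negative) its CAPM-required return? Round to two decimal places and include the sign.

Realised HPR = (P1 + D1 − P0) / P0 = (89.19 + 4.02 − 80.52) / 80.52 = 12.69 / 80.52 = 15.7601%
MRP = 13.50% − 4.50% = 9.00%
CAPM required = R_f + β·MRP = 4.50% + 1.41 × 9.00% = 17.1900%
α = realised − required = 15.7601% − 17.1900% = -1.43%

-1.43%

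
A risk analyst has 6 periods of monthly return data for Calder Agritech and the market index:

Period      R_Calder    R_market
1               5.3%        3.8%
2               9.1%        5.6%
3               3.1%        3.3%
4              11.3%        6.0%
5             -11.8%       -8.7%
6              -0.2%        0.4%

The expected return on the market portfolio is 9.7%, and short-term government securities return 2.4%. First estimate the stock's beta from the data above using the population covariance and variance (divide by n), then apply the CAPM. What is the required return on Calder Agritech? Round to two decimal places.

Mean R_i = (5.3 + 9.1 + 3.1 + 11.3 − 11.8 − 0.2) / 6 = 2.8000%
Mean R_m = (3.8 + 5.6 + 3.3 + 6.0 − 8.7 + 0.4) / 6 = 1.7333%
Σ(R_i − R̄_i)(R_m − R̄_m) = 222.5900  ⇒  Cov = 222.5900 / 6 = 37.0983
Σ(R_m − R̄_m)² = 150.5133  ⇒  Var(R_m) = 150.5133 / 6 = 25.0856
β = Cov / Var(R_m) = 37.0983 / 25.0856 = 1.4789
MRP = 9.7% − 2.4% = 7.30%
E(R) = R_f + β × MRP = 2.4% + 1.4789 × 7.3% = 13.20%

13.20%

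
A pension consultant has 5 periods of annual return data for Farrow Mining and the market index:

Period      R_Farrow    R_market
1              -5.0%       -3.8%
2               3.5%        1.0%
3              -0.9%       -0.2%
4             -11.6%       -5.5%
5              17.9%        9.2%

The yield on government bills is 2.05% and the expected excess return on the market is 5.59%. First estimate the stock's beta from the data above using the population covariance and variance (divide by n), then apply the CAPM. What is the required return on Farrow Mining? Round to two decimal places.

Mean R_i = (-5.0 + 3.5 − 0.9 − 11.6 + 17.9) / 5 = 0.7800%
Mean R_m = (-3.8 + 1.0 − 0.2 − 5.5 + 9.2) / 5 = 0.1400%
Σ(R_i − R̄_i)(R_m − R̄_m) = 250.6140  ⇒  Cov = 250.6140 / 5 = 50.1228
Σ(R_m − R̄_m)² = 130.2720  ⇒  Var(R_m) = 130.2720 / 5 = 26.0544
β = Cov / Var(R_m) = 50.1228 / 26.0544 = 1.9238
E(R) = R_f + β × MRP = 2.05% + 1.9238 × 5.59% = 12.80%

12.80%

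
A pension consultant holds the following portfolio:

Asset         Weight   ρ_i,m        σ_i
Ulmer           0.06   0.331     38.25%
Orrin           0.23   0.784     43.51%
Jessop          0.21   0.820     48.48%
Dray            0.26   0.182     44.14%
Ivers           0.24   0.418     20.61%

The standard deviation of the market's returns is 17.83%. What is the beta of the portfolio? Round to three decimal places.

1.184

β_Ulmer = 0.331 × 38.25% / 17.83% = 0.7101
β_Orrin = 0.784 × 43.51% / 17.83% = 1.9132
β_Jessop = 0.820 × 48.48% / 17.83% = 2.2296
β_Dray = 0.182 × 44.14% / 17.83% = 0.4506
β_Ivers = 0.418 × 20.61% / 17.83% = 0.4832
β_P = Σ w_i β_i = 0.06×0.7101 + 0.23×1.9132 + 0.21×2.2296 + 0.26×0.4506 + 0.24×0.4832 = 1.1840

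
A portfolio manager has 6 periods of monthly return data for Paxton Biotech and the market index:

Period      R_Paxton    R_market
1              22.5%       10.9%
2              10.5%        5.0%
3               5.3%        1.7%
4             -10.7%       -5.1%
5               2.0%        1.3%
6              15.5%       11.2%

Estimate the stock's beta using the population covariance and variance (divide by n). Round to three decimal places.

1.787

Mean R_i = (22.5 + 10.5 + 5.3 − 10.7 + 2.0 + 15.5) / 6 = 7.5167%
Mean R_m = (10.9 + 5.0 + 1.7 − 5.1 + 1.3 + 11.2) / 6 = 4.1667%
Σ(R_i − R̄_i)(R_m − R̄_m) = 349.6133  ⇒  Cov = 349.6133 / 6 = 58.2689
Σ(R_m − R̄_m)² = 195.6733  ⇒  Var(R_m) = 195.6733 / 6 = 32.6122
β = Cov / Var(R_m) = 58.2689 / 32.6122 = 1.7867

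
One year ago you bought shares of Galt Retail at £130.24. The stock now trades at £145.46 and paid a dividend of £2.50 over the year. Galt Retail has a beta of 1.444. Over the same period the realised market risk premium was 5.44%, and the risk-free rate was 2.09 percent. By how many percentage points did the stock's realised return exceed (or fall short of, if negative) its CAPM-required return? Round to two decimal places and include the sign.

Realised HPR = (P1 + D1 − P0) / P0 = (145.46 + 2.50 − 130.24) / 130.24 = 17.72 / 130.24 = 13.6057%
CAPM required = R_f + β·MRP = 2.09% + 1.444 × 5.44% = 9.94536%
α = realised − required = 13.6057% − 9.94536% = +3.66%

+3.66%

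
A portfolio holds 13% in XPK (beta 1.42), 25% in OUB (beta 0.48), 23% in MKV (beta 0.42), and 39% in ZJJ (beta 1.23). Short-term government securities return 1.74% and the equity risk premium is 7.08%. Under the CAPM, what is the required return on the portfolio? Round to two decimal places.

β_P = Σ w_i β_i = 0.13×1.42 + 0.25×0.48 + 0.23×0.42 + 0.39×1.23 = 0.8809
E(R_P) = R_f + β_P × MRP = 1.74% + 0.8809 × 7.08% = 7.98%

7.98%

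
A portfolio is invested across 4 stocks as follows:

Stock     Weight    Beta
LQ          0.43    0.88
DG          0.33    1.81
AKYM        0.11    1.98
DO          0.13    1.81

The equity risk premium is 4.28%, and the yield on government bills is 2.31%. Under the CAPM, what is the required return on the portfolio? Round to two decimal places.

β_P = Σ w_i β_i = 0.43×0.88 + 0.33×1.81 + 0.11×1.98 + 0.13×1.81 = 1.4288
E(R_P) = R_f + β_P × MRP = 2.31% + 1.4288 × 4.28% = 8.43%

8.43%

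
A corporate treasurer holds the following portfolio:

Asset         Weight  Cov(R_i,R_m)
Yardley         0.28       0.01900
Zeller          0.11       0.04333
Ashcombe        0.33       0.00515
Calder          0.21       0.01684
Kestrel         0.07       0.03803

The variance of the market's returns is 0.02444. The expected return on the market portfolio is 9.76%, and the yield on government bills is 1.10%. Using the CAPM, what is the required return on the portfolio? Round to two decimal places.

7.47%

β_Yardley = 0.01900 / 0.02444 = 0.7774
β_Zeller = 0.04333 / 0.02444 = 1.7729
β_Ashcombe = 0.00515 / 0.02444 = 0.2107
β_Calder = 0.01684 / 0.02444 = 0.6890
β_Kestrel = 0.03803 / 0.02444 = 1.5561
β_P = Σ w_i β_i = 0.28×0.7774 + 0.11×1.7729 + 0.33×0.2107 + 0.21×0.6890 + 0.07×1.5561 = 0.7358
MRP = 9.76% − 1.10% = 8.66%
E(R_P) = R_f + β_P × MRP = 1.10% + 0.7358 × 8.66% = 7.47%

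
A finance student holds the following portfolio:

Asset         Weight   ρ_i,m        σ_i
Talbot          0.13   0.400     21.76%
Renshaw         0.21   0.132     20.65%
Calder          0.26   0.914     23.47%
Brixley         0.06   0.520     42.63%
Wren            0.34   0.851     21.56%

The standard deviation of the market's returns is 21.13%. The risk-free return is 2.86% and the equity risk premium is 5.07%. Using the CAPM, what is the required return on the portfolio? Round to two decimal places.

β_Talbot = 0.400 × 21.76% / 21.13% = 0.4119
β_Renshaw = 0.132 × 20.65% / 21.13% = 0.1290
β_Calder = 0.914 × 23.47% / 21.13% = 1.0152
β_Brixley = 0.520 × 42.63% / 21.13% = 1.0491
β_Wren = 0.851 × 21.56% / 21.13% = 0.8683
β_P = Σ w_i β_i = 0.13×0.4119 + 0.21×0.1290 + 0.26×1.0152 + 0.06×1.0491 + 0.34×0.8683 = 0.7028
E(R_P) = R_f + β_P × MRP = 2.86% + 0.7028 × 5.07% = 6.42%

6.42%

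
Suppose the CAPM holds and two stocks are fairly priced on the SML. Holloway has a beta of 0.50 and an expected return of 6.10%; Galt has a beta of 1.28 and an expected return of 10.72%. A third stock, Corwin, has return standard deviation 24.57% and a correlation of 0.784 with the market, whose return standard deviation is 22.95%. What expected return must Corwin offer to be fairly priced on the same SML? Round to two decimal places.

MRP = (10.72% − 6.10%) / (1.28 − 0.50) = 5.9231%
R_f = 6.10% − 0.50 × 5.9231% = 3.1385%
β_Corwin = ρ·σ_i/σ_m = 0.784 × 24.57 / 22.95 = 0.8393
E(R_Corwin) = R_f + β × MRP = 3.1385% + 0.8393 × 5.9231% = 8.11%

8.11%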